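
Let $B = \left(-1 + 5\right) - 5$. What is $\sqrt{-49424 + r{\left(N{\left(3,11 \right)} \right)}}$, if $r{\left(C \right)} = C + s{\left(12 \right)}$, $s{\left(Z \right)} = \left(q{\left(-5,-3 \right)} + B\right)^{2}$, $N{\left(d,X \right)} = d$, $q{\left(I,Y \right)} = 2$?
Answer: $2 i \sqrt{12355} \approx 222.31 i$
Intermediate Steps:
$B = -1$ ($B = 4 - 5 = -1$)
$s{\left(Z \right)} = 1$ ($s{\left(Z \right)} = \left(2 - 1\right)^{2} = 1^{2} = 1$)
$r{\left(C \right)} = 1 + C$ ($r{\left(C \right)} = C + 1 = 1 + C$)
$\sqrt{-49424 + r{\left(N{\left(3,11 \right)} \right)}} = \sqrt{-49424 + \left(1 + 3\right)} = \sqrt{-49424 + 4} = \sqrt{-49420} = 2 i \sqrt{12355}$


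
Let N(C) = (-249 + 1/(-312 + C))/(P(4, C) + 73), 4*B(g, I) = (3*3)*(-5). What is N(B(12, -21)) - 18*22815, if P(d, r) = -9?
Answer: -33984085801/82752 ≈ -4.1067e+5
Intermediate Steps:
B(g, I) = -45/4 (B(g, I) = ((3*3)*(-5))/4 = (9*(-5))/4 = (1/4)*(-45) = -45/4)
N(C) = -249/64 + 1/(64*(-312 + C)) (N(C) = (-249 + 1/(-312 + C))/(-9 + 73) = (-249 + 1/(-312 + C))/64 = (-249 + 1/(-312 + C))*(1/64) = -249/64 + 1/(64*(-312 + C)))
N(B(12, -21)) - 18*22815 = (77689 - 249*(-45/4))/(64*(-312 - 45/4)) - 18*22815 = (77689 + 11205/4)/(64*(-1293/4)) - 410670 = (1/64)*(-4/1293)*(321961/4) - 410670 = -321961/82752 - 410670 = -33984085801/82752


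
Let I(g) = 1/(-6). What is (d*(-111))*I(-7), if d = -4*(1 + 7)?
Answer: -592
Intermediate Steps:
I(g) = -⅙
d = -32 (d = -4*8 = -32)
(d*(-111))*I(-7) = -32*(-111)*(-⅙) = 3552*(-⅙) = -592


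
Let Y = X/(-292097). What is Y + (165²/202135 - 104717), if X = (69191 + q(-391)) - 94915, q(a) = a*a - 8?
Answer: -1236565283445881/11808605419 ≈ -1.0472e+5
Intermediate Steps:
q(a) = -8 + a² (q(a) = a² - 8 = -8 + a²)
X = 127149 (X = (69191 + (-8 + (-391)²)) - 94915 = (69191 + (-8 + 152881)) - 94915 = (69191 + 152873) - 94915 = 222064 - 94915 = 127149)
Y = -127149/292097 (Y = 127149/(-292097) = 127149*(-1/292097) = -127149/292097 ≈ -0.43530)
Y + (165²/202135 - 104717) = -127149/292097 + (165²/202135 - 104717) = -127149/292097 + (27225*(1/202135) - 104717) = -127149/292097 + (5445/40427 - 104717) = -127149/292097 - 4233388714/40427 = -1236565283445881/11808605419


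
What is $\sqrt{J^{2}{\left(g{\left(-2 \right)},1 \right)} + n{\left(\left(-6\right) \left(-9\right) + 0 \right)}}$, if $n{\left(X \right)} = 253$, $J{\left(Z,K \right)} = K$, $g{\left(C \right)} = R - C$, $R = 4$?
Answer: $\sqrt{254} \approx 15.937$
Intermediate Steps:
$g{\left(C \right)} = 4 - C$
$\sqrt{J^{2}{\left(g{\left(-2 \right)},1 \right)} + n{\left(\left(-6\right) \left(-9\right) + 0 \right)}} = \sqrt{1^{2} + 253} = \sqrt{1 + 253} = \sqrt{254}$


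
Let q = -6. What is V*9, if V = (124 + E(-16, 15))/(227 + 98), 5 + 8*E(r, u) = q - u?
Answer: 4347/1300 ≈ 3.3438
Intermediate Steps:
E(r, u) = -11/8 - u/8 (E(r, u) = -5/8 + (-6 - u)/8 = -5/8 + (-3/4 - u/8) = -11/8 - u/8)
V = 483/1300 (V = (124 + (-11/8 - 1/8*15))/(227 + 98) = (124 + (-11/8 - 15/8))/325 = (124 - 13/4)*(1/325) = (483/4)*(1/325) = 483/1300 ≈ 0.37154)
V*9 = (483/1300)*9 = 4347/1300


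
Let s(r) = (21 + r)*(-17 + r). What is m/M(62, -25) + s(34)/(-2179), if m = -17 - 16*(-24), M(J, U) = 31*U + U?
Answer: -1547693/1743200 ≈ -0.88785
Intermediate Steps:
M(J, U) = 32*U
s(r) = (-17 + r)*(21 + r)
m = 367 (m = -17 + 384 = 367)
m/M(62, -25) + s(34)/(-2179) = 367/((32*(-25))) + (-357 + 34² + 4*34)/(-2179) = 367/(-800) + (-357 + 1156 + 136)*(-1/2179) = 367*(-1/800) + 935*(-1/2179) = -367/800 - 935/2179 = -1547693/1743200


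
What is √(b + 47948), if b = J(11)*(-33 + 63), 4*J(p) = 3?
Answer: √191882/2 ≈ 219.02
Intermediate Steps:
J(p) = ¾ (J(p) = (¼)*3 = ¾)
b = 45/2 (b = 3*(-33 + 63)/4 = (¾)*30 = 45/2 ≈ 22.500)
√(b + 47948) = √(45/2 + 47948) = √(95941/2) = √191882/2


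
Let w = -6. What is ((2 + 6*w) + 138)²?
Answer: 10816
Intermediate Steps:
((2 + 6*w) + 138)² = ((2 + 6*(-6)) + 138)² = ((2 - 36) + 138)² = (-34 + 138)² = 104² = 10816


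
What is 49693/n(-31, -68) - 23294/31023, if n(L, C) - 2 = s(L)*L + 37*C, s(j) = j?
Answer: -1577801521/48178719 ≈ -32.749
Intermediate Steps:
n(L, C) = 2 + L² + 37*C (n(L, C) = 2 + (L*L + 37*C) = 2 + (L² + 37*C) = 2 + L² + 37*C)
49693/n(-31, -68) - 23294/31023 = 49693/(2 + (-31)² + 37*(-68)) - 23294/31023 = 49693/(2 + 961 - 2516) - 23294*1/31023 = 49693/(-1553) - 23294/31023 = 49693*(-1/1553) - 23294/31023 = -49693/1553 - 23294/31023 = -1577801521/48178719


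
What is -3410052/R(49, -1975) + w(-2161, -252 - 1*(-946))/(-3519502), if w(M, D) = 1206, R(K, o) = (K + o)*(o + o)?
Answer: -500452488346/1115638140225 ≈ -0.44858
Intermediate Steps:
R(K, o) = 2*o*(K + o) (R(K, o) = (K + o)*(2*o) = 2*o*(K + o))
-3410052/R(49, -1975) + w(-2161, -252 - 1*(-946))/(-3519502) = -3410052*(-1/(3950*(49 - 1975))) + 1206/(-3519502) = -3410052/(2*(-1975)*(-1926)) + 1206*(-1/3519502) = -3410052/7607700 - 603/1759751 = -3410052*1/7607700 - 603/1759751 = -284171/633975 - 603/1759751 = -500452488346/1115638140225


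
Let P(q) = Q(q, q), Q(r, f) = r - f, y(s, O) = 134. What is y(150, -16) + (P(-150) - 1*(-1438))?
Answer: 1572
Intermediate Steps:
P(q) = 0 (P(q) = q - q = 0)
y(150, -16) + (P(-150) - 1*(-1438)) = 134 + (0 - 1*(-1438)) = 134 + (0 + 1438) = 134 + 1438 = 1572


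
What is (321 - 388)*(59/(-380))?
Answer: 3953/380 ≈ 10.403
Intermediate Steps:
(321 - 388)*(59/(-380)) = -3953*(-1)/380 = -67*(-59/380) = 3953/380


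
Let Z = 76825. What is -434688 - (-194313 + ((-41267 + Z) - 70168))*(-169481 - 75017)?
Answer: -55971650342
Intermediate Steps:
-434688 - (-194313 + ((-41267 + Z) - 70168))*(-169481 - 75017) = -434688 - (-194313 + ((-41267 + 76825) - 70168))*(-169481 - 75017) = -434688 - (-194313 + (35558 - 70168))*(-244498) = -434688 - (-194313 - 34610)*(-244498) = -434688 - (-228923)*(-244498) = -434688 - 1*55971215654 = -434688 - 55971215654 = -55971650342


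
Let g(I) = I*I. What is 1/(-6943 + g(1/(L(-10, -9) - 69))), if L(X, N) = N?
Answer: -6084/42241211 ≈ -0.00014403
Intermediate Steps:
g(I) = I²
1/(-6943 + g(1/(L(-10, -9) - 69))) = 1/(-6943 + (1/(-9 - 69))²) = 1/(-6943 + (1/(-78))²) = 1/(-6943 + (-1/78)²) = 1/(-6943 + 1/6084) = 1/(-42241211/6084) = -6084/42241211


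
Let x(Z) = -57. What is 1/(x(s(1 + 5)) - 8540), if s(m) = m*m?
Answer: -1/8597 ≈ -0.00011632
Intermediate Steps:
s(m) = m²
1/(x(s(1 + 5)) - 8540) = 1/(-57 - 8540) = 1/(-8597) = -1/8597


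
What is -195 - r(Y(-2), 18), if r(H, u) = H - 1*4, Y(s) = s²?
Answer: -195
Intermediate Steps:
r(H, u) = -4 + H (r(H, u) = H - 4 = -4 + H)
-195 - r(Y(-2), 18) = -195 - (-4 + (-2)²) = -195 - (-4 + 4) = -195 - 1*0 = -195 + 0 = -195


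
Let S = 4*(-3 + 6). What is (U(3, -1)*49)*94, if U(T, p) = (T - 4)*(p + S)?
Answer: -50666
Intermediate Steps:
S = 12 (S = 4*3 = 12)
U(T, p) = (-4 + T)*(12 + p) (U(T, p) = (T - 4)*(p + 12) = (-4 + T)*(12 + p))
(U(3, -1)*49)*94 = ((-48 - 4*(-1) + 12*3 + 3*(-1))*49)*94 = ((-48 + 4 + 36 - 3)*49)*94 = -11*49*94 = -539*94 = -50666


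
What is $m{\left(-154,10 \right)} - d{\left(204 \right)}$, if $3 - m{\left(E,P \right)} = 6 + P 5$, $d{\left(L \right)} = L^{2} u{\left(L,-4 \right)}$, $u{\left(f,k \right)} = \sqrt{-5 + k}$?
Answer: $-53 - 124848 i \approx -53.0 - 1.2485 \cdot 10^{5} i$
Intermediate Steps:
$d{\left(L \right)} = 3 i L^{2}$ ($d{\left(L \right)} = L^{2} \sqrt{-5 - 4} = L^{2} \sqrt{-9} = L^{2} \cdot 3 i = 3 i L^{2}$)
$m{\left(E,P \right)} = -3 - 5 P$ ($m{\left(E,P \right)} = 3 - \left(6 + P 5\right) = 3 - \left(6 + 5 P\right) = -3 - 5 P$)
$m{\left(-154,10 \right)} - d{\left(204 \right)} = \left(-3 - 50\right) - 3 i 204^{2} = \left(-3 - 50\right) - 3 i 41616 = -53 - 124848 i$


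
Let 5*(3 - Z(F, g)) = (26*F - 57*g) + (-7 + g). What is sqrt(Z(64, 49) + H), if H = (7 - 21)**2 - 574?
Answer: 2*I*sqrt(985)/5 ≈ 12.554*I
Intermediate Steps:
Z(F, g) = 22/5 - 26*F/5 + 56*g/5 (Z(F, g) = 3 - ((26*F - 57*g) + (-7 + g))/5 = 3 - ((-57*g + 26*F) + (-7 + g))/5 = 3 - (-7 - 56*g + 26*F)/5 = 3 + (7/5 - 26*F/5 + 56*g/5) = 22/5 - 26*F/5 + 56*g/5)
H = -378 (H = (-14)**2 - 574 = 196 - 574 = -378)
sqrt(Z(64, 49) + H) = sqrt((22/5 - 26/5*64 + (56/5)*49) - 378) = sqrt((22/5 - 1664/5 + 2744/5) - 378) = sqrt(1102/5 - 378) = sqrt(-788/5) = 2*I*sqrt(985)/5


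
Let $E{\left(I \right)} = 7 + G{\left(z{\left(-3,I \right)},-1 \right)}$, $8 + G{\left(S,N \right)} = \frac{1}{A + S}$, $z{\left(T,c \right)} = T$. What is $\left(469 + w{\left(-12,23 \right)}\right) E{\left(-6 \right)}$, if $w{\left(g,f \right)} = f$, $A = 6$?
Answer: $-328$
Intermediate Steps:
$G{\left(S,N \right)} = -8 + \frac{1}{6 + S}$
$E{\left(I \right)} = - \frac{2}{3}$ ($E{\left(I \right)} = 7 + \frac{-47 - -24}{6 - 3} = 7 + \frac{-47 + 24}{3} = 7 + \frac{1}{3} \left(-23\right) = 7 - \frac{23}{3} = - \frac{2}{3}$)
$\left(469 + w{\left(-12,23 \right)}\right) E{\left(-6 \right)} = \left(469 + 23\right) \left(- \frac{2}{3}\right) = 492 \left(- \frac{2}{3}\right) = -328$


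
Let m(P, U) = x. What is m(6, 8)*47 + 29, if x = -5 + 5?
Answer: 29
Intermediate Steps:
x = 0
m(P, U) = 0
m(6, 8)*47 + 29 = 0*47 + 29 = 0 + 29 = 29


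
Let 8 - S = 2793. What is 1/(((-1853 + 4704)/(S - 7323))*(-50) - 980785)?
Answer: -5054/4956816115 ≈ -1.0196e-6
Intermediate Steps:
S = -2785 (S = 8 - 1*2793 = 8 - 2793 = -2785)
1/(((-1853 + 4704)/(S - 7323))*(-50) - 980785) = 1/(((-1853 + 4704)/(-2785 - 7323))*(-50) - 980785) = 1/((2851/(-10108))*(-50) - 980785) = 1/((2851*(-1/10108))*(-50) - 980785) = 1/(-2851/10108*(-50) - 980785) = 1/(71275/5054 - 980785) = 1/(-4956816115/5054) = -5054/4956816115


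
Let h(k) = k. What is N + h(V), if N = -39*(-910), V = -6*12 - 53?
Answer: 35365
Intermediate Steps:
V = -125 (V = -72 - 53 = -125)
N = 35490
N + h(V) = 35490 - 125 = 35365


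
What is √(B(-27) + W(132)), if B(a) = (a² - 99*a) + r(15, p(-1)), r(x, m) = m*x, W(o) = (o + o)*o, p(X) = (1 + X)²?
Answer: 15*√170 ≈ 195.58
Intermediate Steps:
W(o) = 2*o² (W(o) = (2*o)*o = 2*o²)
B(a) = a² - 99*a (B(a) = (a² - 99*a) + (1 - 1)²*15 = (a² - 99*a) + 0²*15 = (a² - 99*a) + 0*15 = (a² - 99*a) + 0 = a² - 99*a)
√(B(-27) + W(132)) = √(-27*(-99 - 27) + 2*132²) = √(-27*(-126) + 2*17424) = √(3402 + 34848) = √38250 = 15*√170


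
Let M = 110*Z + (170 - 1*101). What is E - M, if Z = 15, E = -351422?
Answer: -353141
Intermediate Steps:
M = 1719 (M = 110*15 + (170 - 1*101) = 1650 + (170 - 101) = 1650 + 69 = 1719)
E - M = -351422 - 1*1719 = -351422 - 1719 = -353141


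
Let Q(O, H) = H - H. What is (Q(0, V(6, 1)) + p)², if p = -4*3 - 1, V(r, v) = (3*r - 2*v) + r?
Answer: 169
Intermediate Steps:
V(r, v) = -2*v + 4*r (V(r, v) = (-2*v + 3*r) + r = -2*v + 4*r)
Q(O, H) = 0
p = -13 (p = -12 - 1 = -13)
(Q(0, V(6, 1)) + p)² = (0 - 13)² = (-13)² = 169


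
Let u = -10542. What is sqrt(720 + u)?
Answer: I*sqrt(9822) ≈ 99.106*I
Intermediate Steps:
sqrt(720 + u) = sqrt(720 - 10542) = sqrt(-9822) = I*sqrt(9822)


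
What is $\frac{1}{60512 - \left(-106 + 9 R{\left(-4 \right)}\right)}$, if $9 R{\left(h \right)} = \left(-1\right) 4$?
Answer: $\frac{1}{60622} \approx 1.6496 \cdot 10^{-5}$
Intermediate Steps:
$R{\left(h \right)} = - \frac{4}{9}$ ($R{\left(h \right)} = \frac{\left(-1\right) 4}{9} = \frac{1}{9} \left(-4\right) = - \frac{4}{9}$)
$\frac{1}{60512 - \left(-106 + 9 R{\left(-4 \right)}\right)} = \frac{1}{60512 + \left(\left(-9\right) \left(- \frac{4}{9}\right) + 106\right)} = \frac{1}{60512 + \left(4 + 106\right)} = \frac{1}{60512 + 110} = \frac{1}{60622}$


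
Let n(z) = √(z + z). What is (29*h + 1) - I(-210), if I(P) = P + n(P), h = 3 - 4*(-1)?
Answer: 414 - 2*I*√105 ≈ 414.0 - 20.494*I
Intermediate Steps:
n(z) = √2*√z (n(z) = √(2*z) = √2*√z)
h = 7 (h = 3 + 4 = 7)
I(P) = P + √2*√P
(29*h + 1) - I(-210) = (29*7 + 1) - (-210 + √2*√(-210)) = (203 + 1) - (-210 + √2*(I*√210)) = 204 - (-210 + 2*I*√105) = 204 + (210 - 2*I*√105) = 414 - 2*I*√105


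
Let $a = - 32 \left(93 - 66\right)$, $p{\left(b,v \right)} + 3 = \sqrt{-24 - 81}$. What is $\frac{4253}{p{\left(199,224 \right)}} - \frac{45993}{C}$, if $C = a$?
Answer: $\frac{- 1178871 i + 15331 \sqrt{105}}{288 \left(\sqrt{105} + 3 i\right)} \approx -58.688 - 382.28 i$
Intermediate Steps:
$p{\left(b,v \right)} = -3 + i \sqrt{105}$ ($p{\left(b,v \right)} = -3 + \sqrt{-24 - 81} = -3 + \sqrt{-105} = -3 + i \sqrt{105}$)
$a = -864$ ($a = \left(-32\right) 27 = -864$)
$C = -864$
$\frac{4253}{p{\left(199,224 \right)}} - \frac{45993}{C} = \frac{4253}{-3 + i \sqrt{105}} - \frac{45993}{-864} = \frac{4253}{-3 + i \sqrt{105}} - - \frac{15331}{288} = \frac{4253}{-3 + i \sqrt{105}} + \frac{15331}{288} = \frac{15331}{288} + \frac{4253}{-3 + i \sqrt{105}}$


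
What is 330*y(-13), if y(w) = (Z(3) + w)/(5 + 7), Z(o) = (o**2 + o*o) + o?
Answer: 220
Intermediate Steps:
Z(o) = o + 2*o**2 (Z(o) = (o**2 + o**2) + o = 2*o**2 + o = o + 2*o**2)
y(w) = 7/4 + w/12 (y(w) = (3*(1 + 2*3) + w)/(5 + 7) = (3*(1 + 6) + w)/12 = (3*7 + w)*(1/12) = (21 + w)*(1/12) = 7/4 + w/12)
330*y(-13) = 330*(7/4 + (1/12)*(-13)) = 330*(7/4 - 13/12) = 330*(2/3) = 220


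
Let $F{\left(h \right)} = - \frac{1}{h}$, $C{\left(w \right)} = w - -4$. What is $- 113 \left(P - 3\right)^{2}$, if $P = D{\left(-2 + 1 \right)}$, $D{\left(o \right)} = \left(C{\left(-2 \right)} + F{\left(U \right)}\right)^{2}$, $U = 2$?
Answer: $- \frac{1017}{16} \approx -63.563$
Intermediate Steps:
$C{\left(w \right)} = 4 + w$ ($C{\left(w \right)} = w + 4 = 4 + w$)
$D{\left(o \right)} = \frac{9}{4}$ ($D{\left(o \right)} = \left(\left(4 - 2\right) - \frac{1}{2}\right)^{2} = \left(2 - \frac{1}{2}\right)^{2} = \left(\frac{3}{2}\right)^{2} = \frac{9}{4}$)
$P = \frac{9}{4} \approx 2.25$
$- 113 \left(P - 3\right)^{2} = - 113 \left(\frac{9}{4} - 3\right)^{2} = - 113 \left(- \frac{3}{4}\right)^{2} = \left(-113\right) \frac{9}{16} = - \frac{1017}{16}$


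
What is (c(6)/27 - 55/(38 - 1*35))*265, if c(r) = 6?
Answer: -43195/9 ≈ -4799.4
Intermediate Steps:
(c(6)/27 - 55/(38 - 1*35))*265 = (6/27 - 55/(38 - 1*35))*265 = (6*(1/27) - 55/(38 - 35))*265 = (2/9 - 55/3)*265 = -163/9*265 = -43195/9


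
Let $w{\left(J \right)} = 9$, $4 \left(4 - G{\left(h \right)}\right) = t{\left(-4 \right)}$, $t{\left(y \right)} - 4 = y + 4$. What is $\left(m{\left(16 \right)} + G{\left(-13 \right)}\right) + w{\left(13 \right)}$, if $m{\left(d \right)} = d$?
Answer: $28$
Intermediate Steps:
$t{\left(y \right)} = 8 + y$ ($t{\left(y \right)} = 4 + \left(y + 4\right) = 4 + \left(4 + y\right) = 8 + y$)
$G{\left(h \right)} = 3$ ($G{\left(h \right)} = 4 - \frac{8 - 4}{4} = 4 - 1 = 3$)
$\left(m{\left(16 \right)} + G{\left(-13 \right)}\right) + w{\left(13 \right)} = \left(16 + 3\right) + 9 = 19 + 9 = 28$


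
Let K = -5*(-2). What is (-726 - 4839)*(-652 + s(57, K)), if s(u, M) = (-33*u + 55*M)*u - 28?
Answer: 425984055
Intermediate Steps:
K = 10
s(u, M) = -28 + u*(-33*u + 55*M) (s(u, M) = u*(-33*u + 55*M) - 28 = -28 + u*(-33*u + 55*M))
(-726 - 4839)*(-652 + s(57, K)) = (-726 - 4839)*(-652 + (-28 - 33*57**2 + 55*10*57)) = -5565*(-652 + (-28 - 33*3249 + 31350)) = -5565*(-652 + (-28 - 107217 + 31350)) = -5565*(-652 - 75895) = -5565*(-76547) = 425984055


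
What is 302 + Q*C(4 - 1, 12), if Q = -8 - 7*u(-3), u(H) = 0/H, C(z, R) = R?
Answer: 206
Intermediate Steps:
u(H) = 0
Q = -8 (Q = -8 - 7*0 = -8 + 0 = -8)
302 + Q*C(4 - 1, 12) = 302 - 8*12 = 302 - 96 = 206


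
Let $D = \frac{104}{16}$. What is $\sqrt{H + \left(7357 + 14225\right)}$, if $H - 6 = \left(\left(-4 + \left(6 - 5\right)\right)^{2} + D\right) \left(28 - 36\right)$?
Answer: $2 \sqrt{5366} \approx 146.51$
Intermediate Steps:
$D = \frac{13}{2}$ ($D = 104 \cdot \frac{1}{16} = \frac{13}{2} \approx 6.5$)
$H = -118$ ($H = 6 + \left(\left(-4 + \left(6 - 5\right)\right)^{2} + \frac{13}{2}\right) \left(28 - 36\right) = 6 + \left(\left(-4 + 1\right)^{2} + \frac{13}{2}\right) \left(-8\right) = 6 + \left(\left(-3\right)^{2} + \frac{13}{2}\right) \left(-8\right) = 6 + \left(9 + \frac{13}{2}\right) \left(-8\right) = 6 + \frac{31}{2} \left(-8\right) = 6 - 124 = -118$)
$\sqrt{H + \left(7357 + 14225\right)} = \sqrt{-118 + \left(7357 + 14225\right)} = \sqrt{-118 + 21582} = \sqrt{21464} = 2 \sqrt{5366}$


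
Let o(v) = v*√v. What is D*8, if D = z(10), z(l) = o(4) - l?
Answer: -16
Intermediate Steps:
o(v) = v^(3/2)
z(l) = 8 - l (z(l) = 4^(3/2) - l = 8 - l)
D = -2 (D = 8 - 1*10 = 8 - 10 = -2)
D*8 = -2*8 = -16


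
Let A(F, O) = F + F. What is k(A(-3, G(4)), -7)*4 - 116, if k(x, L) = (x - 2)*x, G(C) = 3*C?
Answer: 76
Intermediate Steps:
A(F, O) = 2*F
k(x, L) = x*(-2 + x) (k(x, L) = (-2 + x)*x = x*(-2 + x))
k(A(-3, G(4)), -7)*4 - 116 = ((2*(-3))*(-2 + 2*(-3)))*4 - 116 = -6*(-2 - 6)*4 - 116 = -6*(-8)*4 - 116 = 48*4 - 116 = 192 - 116 = 76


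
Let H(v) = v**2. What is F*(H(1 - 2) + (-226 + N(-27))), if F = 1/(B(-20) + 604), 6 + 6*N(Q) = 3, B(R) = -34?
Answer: -451/1140 ≈ -0.39561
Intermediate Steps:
N(Q) = -1/2 (N(Q) = -1 + (1/6)*3 = -1 + 1/2 = -1/2)
F = 1/570 (F = 1/(-34 + 604) = 1/570 ≈ 0.0017544)
F*(H(1 - 2) + (-226 + N(-27))) = ((1 - 2)**2 + (-226 - 1/2))/570 = ((-1)**2 - 453/2)/570 = (1 - 453/2)/570 = (1/570)*(-451/2) = -451/1140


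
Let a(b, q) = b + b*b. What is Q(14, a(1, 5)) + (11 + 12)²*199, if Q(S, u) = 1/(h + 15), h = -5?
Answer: 1052711/10 ≈ 1.0527e+5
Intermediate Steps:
a(b, q) = b + b²
Q(S, u) = ⅒ (Q(S, u) = 1/(-5 + 15) = 1/10 = ⅒)
Q(14, a(1, 5)) + (11 + 12)²*199 = ⅒ + (11 + 12)²*199 = ⅒ + 23²*199 = ⅒ + 529*199 = ⅒ + 105271 = 1052711/10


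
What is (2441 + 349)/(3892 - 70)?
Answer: 465/637 ≈ 0.72998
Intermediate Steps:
(2441 + 349)/(3892 - 70) = 2790/3822 = 2790*(1/3822) = 465/637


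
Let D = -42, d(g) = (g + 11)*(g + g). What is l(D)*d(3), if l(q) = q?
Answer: -3528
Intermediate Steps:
d(g) = 2*g*(11 + g) (d(g) = (11 + g)*(2*g) = 2*g*(11 + g))
l(D)*d(3) = -84*3*(11 + 3) = -84*3*14 = -42*84 = -3528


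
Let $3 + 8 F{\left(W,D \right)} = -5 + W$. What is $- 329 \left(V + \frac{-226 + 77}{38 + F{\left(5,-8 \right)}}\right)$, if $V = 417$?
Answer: $- \frac{5843275}{43} \approx -1.3589 \cdot 10^{5}$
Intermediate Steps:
$F{\left(W,D \right)} = -1 + \frac{W}{8}$ ($F{\left(W,D \right)} = - \frac{3}{8} + \frac{-5 + W}{8} = - \frac{3}{8} + \left(- \frac{5}{8} + \frac{W}{8}\right) = -1 + \frac{W}{8}$)
$- 329 \left(V + \frac{-226 + 77}{38 + F{\left(5,-8 \right)}}\right) = - 329 \left(417 + \frac{-226 + 77}{38 + \left(-1 + \frac{1}{8} \cdot 5\right)}\right) = - 329 \left(417 - \frac{149}{38 + \left(-1 + \frac{5}{8}\right)}\right) = - 329 \left(417 - \frac{149}{38 - \frac{3}{8}}\right) = - 329 \left(417 - \frac{149}{\frac{301}{8}}\right) = - 329 \left(417 - \frac{1192}{301}\right) = \left(-329\right) \frac{124325}{301} = - \frac{5843275}{43}$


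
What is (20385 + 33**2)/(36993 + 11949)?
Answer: 1193/2719 ≈ 0.43876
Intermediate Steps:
(20385 + 33**2)/(36993 + 11949) = (20385 + 1089)/48942 = 21474*(1/48942) = 1193/2719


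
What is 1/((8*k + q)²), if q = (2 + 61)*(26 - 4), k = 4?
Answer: 1/2010724 ≈ 4.9733e-7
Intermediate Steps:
q = 1386 (q = 63*22 = 1386)
1/((8*k + q)²) = 1/((8*4 + 1386)²) = 1/((32 + 1386)²) = 1/(1418²) = 1/2010724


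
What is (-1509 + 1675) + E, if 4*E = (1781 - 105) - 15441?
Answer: -13101/4 ≈ -3275.3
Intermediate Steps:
E = -13765/4 (E = ((1781 - 105) - 15441)/4 = (1676 - 15441)/4 = (¼)*(-13765) = -13765/4 ≈ -3441.3)
(-1509 + 1675) + E = (-1509 + 1675) - 13765/4 = 166 - 13765/4 = -13101/4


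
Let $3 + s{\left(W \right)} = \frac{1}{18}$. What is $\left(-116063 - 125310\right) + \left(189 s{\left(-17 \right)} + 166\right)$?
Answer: $- \frac{483527}{2} \approx -2.4176 \cdot 10^{5}$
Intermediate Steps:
$s{\left(W \right)} = - \frac{53}{18}$ ($s{\left(W \right)} = -3 + \frac{1}{18} = - \frac{53}{18}$)
$\left(-116063 - 125310\right) + \left(189 s{\left(-17 \right)} + 166\right) = \left(-116063 - 125310\right) + \left(189 \left(- \frac{53}{18}\right) + 166\right) = -241373 + \left(- \frac{1113}{2} + 166\right) = -241373 - \frac{781}{2} = - \frac{483527}{2}$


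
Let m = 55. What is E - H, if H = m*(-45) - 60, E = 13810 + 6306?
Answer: 22651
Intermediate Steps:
E = 20116
H = -2535 (H = 55*(-45) - 60 = -2475 - 60 = -2535)
E - H = 20116 - 1*(-2535) = 20116 + 2535 = 22651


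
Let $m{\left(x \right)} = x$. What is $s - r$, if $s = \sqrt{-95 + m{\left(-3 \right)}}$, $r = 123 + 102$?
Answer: $-225 + 7 i \sqrt{2} \approx -225.0 + 9.8995 i$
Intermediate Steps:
$r = 225$
$s = 7 i \sqrt{2}$ ($s = \sqrt{-95 - 3} = \sqrt{-98} = 7 i \sqrt{2} \approx 9.8995 i$)
$s - r = 7 i \sqrt{2} - 225 = -225 + 7 i \sqrt{2}$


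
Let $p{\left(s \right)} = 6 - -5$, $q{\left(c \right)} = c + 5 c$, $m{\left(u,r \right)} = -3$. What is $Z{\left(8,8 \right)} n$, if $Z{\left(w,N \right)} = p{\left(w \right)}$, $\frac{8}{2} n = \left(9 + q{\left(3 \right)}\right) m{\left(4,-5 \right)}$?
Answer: $- \frac{891}{4} \approx -222.75$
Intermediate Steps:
$q{\left(c \right)} = 6 c$
$p{\left(s \right)} = 11$ ($p{\left(s \right)} = 6 + 5 = 11$)
$n = - \frac{81}{4}$ ($n = \frac{\left(9 + 6 \cdot 3\right) \left(-3\right)}{4} = \frac{\left(9 + 18\right) \left(-3\right)}{4} = \frac{27 \left(-3\right)}{4} = \frac{1}{4} \left(-81\right) = - \frac{81}{4} \approx -20.25$)
$Z{\left(w,N \right)} = 11$
$Z{\left(8,8 \right)} n = 11 \left(- \frac{81}{4}\right) = - \frac{891}{4}$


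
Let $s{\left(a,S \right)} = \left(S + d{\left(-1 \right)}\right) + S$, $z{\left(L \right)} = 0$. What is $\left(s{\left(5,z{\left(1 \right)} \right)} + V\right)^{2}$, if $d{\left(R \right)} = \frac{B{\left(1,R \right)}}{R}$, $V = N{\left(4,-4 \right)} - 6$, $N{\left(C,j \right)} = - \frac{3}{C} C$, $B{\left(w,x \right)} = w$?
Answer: $100$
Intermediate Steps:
$N{\left(C,j \right)} = -3$
$V = -9$ ($V = -3 - 6 = -9$)
$d{\left(R \right)} = \frac{1}{R}$ ($d{\left(R \right)} = 1 \frac{1}{R} = \frac{1}{R}$)
$s{\left(a,S \right)} = -1 + 2 S$ ($s{\left(a,S \right)} = \left(S + \frac{1}{-1}\right) + S = \left(S - 1\right) + S = \left(-1 + S\right) + S = -1 + 2 S$)
$\left(s{\left(5,z{\left(1 \right)} \right)} + V\right)^{2} = \left(\left(-1 + 2 \cdot 0\right) - 9\right)^{2} = \left(\left(-1 + 0\right) - 9\right)^{2} = \left(-1 - 9\right)^{2} = \left(-10\right)^{2} = 100$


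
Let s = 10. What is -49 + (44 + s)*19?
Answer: 977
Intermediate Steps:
-49 + (44 + s)*19 = -49 + (44 + 10)*19 = -49 + 54*19 = -49 + 1026 = 977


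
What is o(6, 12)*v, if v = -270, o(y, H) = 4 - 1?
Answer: -810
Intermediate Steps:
o(y, H) = 3
o(6, 12)*v = 3*(-270) = -810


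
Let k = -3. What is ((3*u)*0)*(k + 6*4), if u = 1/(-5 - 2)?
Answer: 0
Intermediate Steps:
u = -1/7 (u = 1/(-7) = -1/7 ≈ -0.14286)
((3*u)*0)*(k + 6*4) = ((3*(-1/7))*0)*(-3 + 6*4) = (-3/7*0)*(-3 + 24) = 0*21 = 0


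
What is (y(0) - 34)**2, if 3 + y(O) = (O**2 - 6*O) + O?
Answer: 1369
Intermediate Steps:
y(O) = -3 + O**2 - 5*O (y(O) = -3 + ((O**2 - 6*O) + O) = -3 + (O**2 - 5*O) = -3 + O**2 - 5*O)
(y(0) - 34)**2 = ((-3 + 0**2 - 5*0) - 34)**2 = ((-3 + 0 + 0) - 34)**2 = (-3 - 34)**2 = (-37)**2 = 1369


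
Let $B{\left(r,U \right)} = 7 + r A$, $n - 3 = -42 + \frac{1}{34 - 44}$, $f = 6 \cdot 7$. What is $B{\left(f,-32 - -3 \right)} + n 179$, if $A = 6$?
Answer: $- \frac{67399}{10} \approx -6739.9$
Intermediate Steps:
$f = 42$
$n = - \frac{391}{10}$ ($n = 3 - \left(42 - \frac{1}{34 - 44}\right) = 3 - \left(42 - \frac{1}{-10}\right) = 3 - \frac{421}{10} = - \frac{391}{10} \approx -39.1$)
$B{\left(r,U \right)} = 7 + 6 r$ ($B{\left(r,U \right)} = 7 + r 6 = 7 + 6 r$)
$B{\left(f,-32 - -3 \right)} + n 179 = \left(7 + 6 \cdot 42\right) - \frac{69989}{10} = \left(7 + 252\right) - \frac{69989}{10} = 259 - \frac{69989}{10} = - \frac{67399}{10}$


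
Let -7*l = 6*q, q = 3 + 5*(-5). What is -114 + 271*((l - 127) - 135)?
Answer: -462040/7 ≈ -66006.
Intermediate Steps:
q = -22 (q = 3 - 25 = -22)
l = 132/7 (l = -6*(-22)/7 = -1/7*(-132) = 132/7 ≈ 18.857)
-114 + 271*((l - 127) - 135) = -114 + 271*((132/7 - 127) - 135) = -114 + 271*(-757/7 - 135) = -114 + 271*(-1702/7) = -114 - 461242/7 = -462040/7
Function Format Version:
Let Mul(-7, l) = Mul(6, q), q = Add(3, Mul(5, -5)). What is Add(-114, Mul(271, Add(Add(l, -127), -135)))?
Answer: Rational(-462040, 7) ≈ -66006.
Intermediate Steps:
q = -22 (q = Add(3, -25) = -22)
l = Rational(132, 7) (l = Mul(Rational(-1, 7), Mul(6, -22)) = Mul(Rational(-1, 7), -132) = Rational(132, 7) ≈ 18.857)
Add(-114, Mul(271, Add(Add(l, -127), -135))) = Add(-114, Mul(271, Add(Add(Rational(132, 7), -127), -135))) = Add(-114, Mul(271, Add(Rational(-757, 7), -135))) = Add(-114, Mul(271, Rational(-1702, 7))) = Add(-114, Rational(-461242, 7)) = Rational(-462040, 7)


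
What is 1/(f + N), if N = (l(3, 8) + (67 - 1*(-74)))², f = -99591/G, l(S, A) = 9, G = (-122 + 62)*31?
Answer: 620/13983197 ≈ 4.4339e-5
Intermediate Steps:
G = -1860 (G = -60*31 = -1860)
f = 33197/620 (f = -99591/(-1860) = -99591*(-1/1860) = 33197/620 ≈ 53.544)
N = 22500 (N = (9 + (67 - 1*(-74)))² = (9 + (67 + 74))² = (9 + 141)² = 150² = 22500)
1/(f + N) = 1/(33197/620 + 22500) = 1/(13983197/620) = 620/13983197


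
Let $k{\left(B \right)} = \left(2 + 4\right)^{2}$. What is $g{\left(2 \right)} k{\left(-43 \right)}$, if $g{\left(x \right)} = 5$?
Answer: $180$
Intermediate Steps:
$k{\left(B \right)} = 36$ ($k{\left(B \right)} = 6^{2} = 36$)
$g{\left(2 \right)} k{\left(-43 \right)} = 5 \cdot 36 = 180$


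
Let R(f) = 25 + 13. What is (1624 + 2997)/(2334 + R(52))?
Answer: 4621/2372 ≈ 1.9481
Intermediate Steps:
R(f) = 38
(1624 + 2997)/(2334 + R(52)) = (1624 + 2997)/(2334 + 38) = 4621/2372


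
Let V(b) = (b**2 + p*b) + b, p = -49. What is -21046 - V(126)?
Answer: -30874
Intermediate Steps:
V(b) = b**2 - 48*b (V(b) = (b**2 - 49*b) + b = b**2 - 48*b)
-21046 - V(126) = -21046 - 126*(-48 + 126) = -21046 - 126*78 = -21046 - 1*9828 = -21046 - 9828 = -30874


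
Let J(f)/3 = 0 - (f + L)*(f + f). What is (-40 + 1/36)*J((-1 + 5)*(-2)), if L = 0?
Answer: 46048/3 ≈ 15349.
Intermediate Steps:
J(f) = -6*f² (J(f) = 3*(0 - (f + 0)*(f + f)) = 3*(0 - f*2*f) = 3*(0 - 2*f²) = 3*(-2*f²) = -6*f²)
(-40 + 1/36)*J((-1 + 5)*(-2)) = (-40 + 1/36)*(-6*4*(-1 + 5)²) = (-40 + 1/36)*(-6*(4*(-2))²) = -(-1439)*(-8)²/6 = -(-1439)*64/6 = -1439/36*(-384) = 46048/3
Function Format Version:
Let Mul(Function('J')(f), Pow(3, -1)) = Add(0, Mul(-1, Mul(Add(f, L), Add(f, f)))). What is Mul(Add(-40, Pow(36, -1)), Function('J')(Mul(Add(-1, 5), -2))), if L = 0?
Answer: Rational(46048, 3) ≈ 15349.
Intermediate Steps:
Function('J')(f) = Mul(-6, Pow(f, 2)) (Function('J')(f) = Mul(3, Add(0, Mul(-1, Mul(Add(f, 0), Add(f, f))))) = Mul(3, Add(0, Mul(-1, Mul(f, Mul(2, f))))) = Mul(3, Add(0, Mul(-1, Mul(2, Pow(f, 2))))) = Mul(3, Add(0, Mul(-2, Pow(f, 2)))) = Mul(3, Mul(-2, Pow(f, 2))) = Mul(-6, Pow(f, 2)))
Mul(Add(-40, Pow(36, -1)), Function('J')(Mul(Add(-1, 5), -2))) = Mul(Add(-40, Pow(36, -1)), Mul(-6, Pow(Mul(Add(-1, 5), -2), 2))) = Mul(Add(-40, Rational(1, 36)), Mul(-6, Pow(Mul(4, -2), 2))) = Mul(Rational(-1439, 36), Mul(-6, Pow(-8, 2))) = Mul(Rational(-1439, 36), Mul(-6, 64)) = Mul(Rational(-1439, 36), -384) = Rational(46048, 3)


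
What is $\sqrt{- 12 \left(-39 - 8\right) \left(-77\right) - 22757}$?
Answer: $i \sqrt{66185} \approx 257.26 i$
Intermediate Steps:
$\sqrt{- 12 \left(-39 - 8\right) \left(-77\right) - 22757} = \sqrt{\left(-12\right) \left(-47\right) \left(-77\right) - 22757} = \sqrt{564 \left(-77\right) - 22757} = \sqrt{-43428 - 22757} = \sqrt{-66185} = i \sqrt{66185}$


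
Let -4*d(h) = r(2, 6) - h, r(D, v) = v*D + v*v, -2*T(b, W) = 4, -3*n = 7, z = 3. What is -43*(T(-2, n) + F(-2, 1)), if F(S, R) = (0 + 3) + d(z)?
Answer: 1763/4 ≈ 440.75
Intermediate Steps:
n = -7/3 (n = -⅓*7 = -7/3 ≈ -2.3333)
T(b, W) = -2 (T(b, W) = -½*4 = -2)
r(D, v) = v² + D*v (r(D, v) = D*v + v² = v² + D*v)
d(h) = -12 + h/4 (d(h) = -(6*(2 + 6) - h)/4 = -(6*8 - h)/4 = -(48 - h)/4 = -12 + h/4)
F(S, R) = -33/4 (F(S, R) = (0 + 3) + (-12 + (¼)*3) = 3 + (-12 + ¾) = 3 - 45/4 = -33/4)
-43*(T(-2, n) + F(-2, 1)) = -43*(-2 - 33/4) = -43*(-41/4) = 1763/4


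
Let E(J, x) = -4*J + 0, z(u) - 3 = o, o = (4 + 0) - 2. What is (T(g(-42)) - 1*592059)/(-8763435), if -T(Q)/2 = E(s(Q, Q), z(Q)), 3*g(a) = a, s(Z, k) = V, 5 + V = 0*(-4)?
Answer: 592099/8763435 ≈ 0.067565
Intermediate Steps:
V = -5 (V = -5 + 0*(-4) = -5 + 0 = -5)
s(Z, k) = -5
g(a) = a/3
o = 2 (o = 4 - 2 = 2)
z(u) = 5 (z(u) = 3 + 2 = 5)
E(J, x) = -4*J
T(Q) = -40 (T(Q) = -(-8)*(-5) = -2*20 = -40)
(T(g(-42)) - 1*592059)/(-8763435) = (-40 - 1*592059)/(-8763435) = (-40 - 592059)*(-1/8763435) = -592099*(-1/8763435) = 592099/8763435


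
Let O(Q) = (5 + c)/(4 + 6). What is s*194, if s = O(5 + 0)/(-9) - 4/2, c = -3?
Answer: -17654/45 ≈ -392.31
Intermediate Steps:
O(Q) = ⅕ (O(Q) = (5 - 3)/(4 + 6) = 2/10 = 2*(⅒) = ⅕)
s = -91/45 (s = (⅕)/(-9) - 4/2 = (⅕)*(-⅑) - 4*½ = -1/45 - 2 = -91/45 ≈ -2.0222)
s*194 = -91/45*194 = -17654/45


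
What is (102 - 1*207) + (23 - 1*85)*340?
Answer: -21185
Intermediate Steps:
(102 - 1*207) + (23 - 1*85)*340 = (102 - 207) + (23 - 85)*340 = -105 - 62*340 = -105 - 21080 = -21185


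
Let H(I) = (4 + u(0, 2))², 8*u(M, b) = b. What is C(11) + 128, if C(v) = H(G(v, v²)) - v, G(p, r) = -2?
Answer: 2161/16 ≈ 135.06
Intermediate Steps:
u(M, b) = b/8
H(I) = 289/16 (H(I) = (4 + (⅛)*2)² = (4 + ¼)² = (17/4)² = 289/16)
C(v) = 289/16 - v
C(11) + 128 = (289/16 - 1*11) + 128 = (289/16 - 11) + 128 = 113/16 + 128 = 2161/16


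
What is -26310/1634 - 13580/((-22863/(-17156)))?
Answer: -190644180925/18679071 ≈ -10206.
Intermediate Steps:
-26310/1634 - 13580/((-22863/(-17156))) = -26310*1/1634 - 13580/((-22863*(-1/17156))) = -13155/817 - 13580/22863/17156 = -13155/817 - 13580*17156/22863 = -13155/817 - 232978480/22863 = -190644180925/18679071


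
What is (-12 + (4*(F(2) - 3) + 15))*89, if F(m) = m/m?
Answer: -445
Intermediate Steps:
F(m) = 1
(-12 + (4*(F(2) - 3) + 15))*89 = (-12 + (4*(1 - 3) + 15))*89 = (-12 + (4*(-2) + 15))*89 = (-12 + (-8 + 15))*89 = (-12 + 7)*89 = -5*89 = -445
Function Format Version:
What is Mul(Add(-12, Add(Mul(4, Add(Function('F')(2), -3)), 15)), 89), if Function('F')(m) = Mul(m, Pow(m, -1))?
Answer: -445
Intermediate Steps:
Function('F')(m) = 1
Mul(Add(-12, Add(Mul(4, Add(Function('F')(2), -3)), 15)), 89) = Mul(Add(-12, Add(Mul(4, Add(1, -3)), 15)), 89) = Mul(Add(-12, Add(Mul(4, -2), 15)), 89) = Mul(Add(-12, Add(-8, 15)), 89) = Mul(Add(-12, 7), 89) = Mul(-5, 89) = -445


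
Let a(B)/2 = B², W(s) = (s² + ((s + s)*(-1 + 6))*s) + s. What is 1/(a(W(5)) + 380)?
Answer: 1/157180 ≈ 6.3621e-6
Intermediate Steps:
W(s) = s + 11*s² (W(s) = (s² + ((2*s)*5)*s) + s = (s² + (10*s)*s) + s = (s² + 10*s²) + s = 11*s² + s = s + 11*s²)
a(B) = 2*B²
1/(a(W(5)) + 380) = 1/(2*(5*(1 + 11*5))² + 380) = 1/(2*(5*(1 + 55))² + 380) = 1/(2*(5*56)² + 380) = 1/(2*280² + 380) = 1/(2*78400 + 380) = 1/(156800 + 380) = 1/157180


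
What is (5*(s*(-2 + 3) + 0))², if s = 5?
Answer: 625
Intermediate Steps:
(5*(s*(-2 + 3) + 0))² = (5*(5*(-2 + 3) + 0))² = (5*(5*1 + 0))² = (5*(5 + 0))² = (5*5)² = 25² = 625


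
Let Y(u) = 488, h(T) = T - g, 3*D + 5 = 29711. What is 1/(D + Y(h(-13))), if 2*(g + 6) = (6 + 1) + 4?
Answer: 1/10390 ≈ 9.6246e-5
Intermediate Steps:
D = 9902 (D = -5/3 + (1/3)*29711 = -5/3 + 29711/3 = 9902)
g = -1/2 (g = -6 + ((6 + 1) + 4)/2 = -6 + (7 + 4)/2 = -6 + (1/2)*11 = -6 + 11/2 = -1/2 ≈ -0.50000)
h(T) = 1/2 + T (h(T) = T - 1*(-1/2) = T + 1/2 = 1/2 + T)
1/(D + Y(h(-13))) = 1/(9902 + 488) = 1/10390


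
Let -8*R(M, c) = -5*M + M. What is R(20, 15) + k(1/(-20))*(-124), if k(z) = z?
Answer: 81/5 ≈ 16.200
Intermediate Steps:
R(M, c) = M/2 (R(M, c) = -(-5*M + M)/8 = -(-1)*M/2 = M/2)
R(20, 15) + k(1/(-20))*(-124) = (½)*20 - 124/(-20) = 10 - 1/20*(-124) = 10 + 31/5 = 81/5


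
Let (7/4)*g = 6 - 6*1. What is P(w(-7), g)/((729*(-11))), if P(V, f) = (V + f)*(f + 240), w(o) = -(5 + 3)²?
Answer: 5120/2673 ≈ 1.9155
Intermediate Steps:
w(o) = -64 (w(o) = -1*8² = -1*64 = -64)
g = 0 (g = 4*(6 - 6*1)/7 = 4*(6 - 6)/7 = (4/7)*0 = 0)
P(V, f) = (240 + f)*(V + f) (P(V, f) = (V + f)*(240 + f) = (240 + f)*(V + f))
P(w(-7), g)/((729*(-11))) = (0² + 240*(-64) + 240*0 - 64*0)/((729*(-11))) = (0 - 15360 + 0 + 0)/(-8019) = -15360*(-1/8019) = 5120/2673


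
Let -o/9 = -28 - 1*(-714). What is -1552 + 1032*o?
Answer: -6373120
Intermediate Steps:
o = -6174 (o = -9*(-28 - 1*(-714)) = -9*(-28 + 714) = -9*686 = -6174)
-1552 + 1032*o = -1552 + 1032*(-6174) = -1552 - 6371568 = -6373120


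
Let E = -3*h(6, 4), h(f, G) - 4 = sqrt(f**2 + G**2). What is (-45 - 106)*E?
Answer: 1812 + 906*sqrt(13) ≈ 5078.6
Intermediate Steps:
h(f, G) = 4 + sqrt(G**2 + f**2) (h(f, G) = 4 + sqrt(f**2 + G**2) = 4 + sqrt(G**2 + f**2))
E = -12 - 6*sqrt(13) (E = -3*(4 + sqrt(4**2 + 6**2)) = -3*(4 + sqrt(16 + 36)) = -3*(4 + sqrt(52)) = -3*(4 + 2*sqrt(13)) = -12 - 6*sqrt(13) ≈ -33.633)
(-45 - 106)*E = (-45 - 106)*(-12 - 6*sqrt(13)) = -151*(-12 - 6*sqrt(13)) = 1812 + 906*sqrt(13)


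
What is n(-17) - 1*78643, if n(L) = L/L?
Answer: -78642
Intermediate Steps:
n(L) = 1
n(-17) - 1*78643 = 1 - 1*78643 = 1 - 78643 = -78642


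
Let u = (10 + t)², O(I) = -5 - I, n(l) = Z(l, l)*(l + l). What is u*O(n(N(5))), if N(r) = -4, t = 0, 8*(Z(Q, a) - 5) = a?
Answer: 3100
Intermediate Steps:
Z(Q, a) = 5 + a/8
n(l) = 2*l*(5 + l/8) (n(l) = (5 + l/8)*(l + l) = (5 + l/8)*(2*l) = 2*l*(5 + l/8))
u = 100 (u = (10 + 0)² = 10² = 100)
u*O(n(N(5))) = 100*(-5 - (-4)*(40 - 4)/4) = 100*(-5 - (-4)*36/4) = 100*(-5 - 1*(-36)) = 100*(-5 + 36) = 100*31 = 3100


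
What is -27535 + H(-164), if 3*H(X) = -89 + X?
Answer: -82858/3 ≈ -27619.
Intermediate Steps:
H(X) = -89/3 + X/3 (H(X) = (-89 + X)/3 = -89/3 + X/3)
-27535 + H(-164) = -27535 + (-89/3 + (⅓)*(-164)) = -27535 + (-89/3 - 164/3) = -27535 - 253/3 = -82858/3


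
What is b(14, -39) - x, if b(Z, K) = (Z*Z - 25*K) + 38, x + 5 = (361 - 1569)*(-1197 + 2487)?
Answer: 1559534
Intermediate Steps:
x = -1558325 (x = -5 + (361 - 1569)*(-1197 + 2487) = -5 - 1208*1290 = -5 - 1558320 = -1558325)
b(Z, K) = 38 + Z² - 25*K (b(Z, K) = (Z² - 25*K) + 38 = 38 + Z² - 25*K)
b(14, -39) - x = (38 + 14² - 25*(-39)) - 1*(-1558325) = (38 + 196 + 975) + 1558325 = 1209 + 1558325 = 1559534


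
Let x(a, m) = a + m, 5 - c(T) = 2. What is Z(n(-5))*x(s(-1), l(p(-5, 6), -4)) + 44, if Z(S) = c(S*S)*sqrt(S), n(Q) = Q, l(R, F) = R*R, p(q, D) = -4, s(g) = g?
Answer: 44 + 45*I*sqrt(5) ≈ 44.0 + 100.62*I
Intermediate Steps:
c(T) = 3 (c(T) = 5 - 1*2 = 5 - 2 = 3)
l(R, F) = R**2
Z(S) = 3*sqrt(S)
Z(n(-5))*x(s(-1), l(p(-5, 6), -4)) + 44 = (3*sqrt(-5))*(-1 + (-4)**2) + 44 = (3*(I*sqrt(5)))*(-1 + 16) + 44 = (3*I*sqrt(5))*15 + 44 = 45*I*sqrt(5) + 44 = 44 + 45*I*sqrt(5)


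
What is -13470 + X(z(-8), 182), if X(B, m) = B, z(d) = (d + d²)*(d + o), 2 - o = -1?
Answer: -13750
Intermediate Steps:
o = 3 (o = 2 - 1*(-1) = 2 + 1 = 3)
z(d) = (3 + d)*(d + d²) (z(d) = (d + d²)*(d + 3) = (d + d²)*(3 + d) = (3 + d)*(d + d²))
-13470 + X(z(-8), 182) = -13470 - 8*(3 + (-8)² + 4*(-8)) = -13470 - 8*(3 + 64 - 32) = -13470 - 8*35 = -13470 - 280 = -13750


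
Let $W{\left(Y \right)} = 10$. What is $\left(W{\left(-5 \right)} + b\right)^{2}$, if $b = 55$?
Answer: $4225$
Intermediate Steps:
$\left(W{\left(-5 \right)} + b\right)^{2} = \left(10 + 55\right)^{2} = 65^{2} = 4225$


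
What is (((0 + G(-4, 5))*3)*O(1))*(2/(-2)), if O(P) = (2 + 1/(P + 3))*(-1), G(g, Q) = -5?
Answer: -135/4 ≈ -33.750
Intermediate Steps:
O(P) = -2 - 1/(3 + P) (O(P) = (2 + 1/(3 + P))*(-1) = -2 - 1/(3 + P))
(((0 + G(-4, 5))*3)*O(1))*(2/(-2)) = (((0 - 5)*3)*((-7 - 2*1)/(3 + 1)))*(2/(-2)) = ((-5*3)*((-7 - 2)/4))*(2*(-½)) = -15*(-9)/4*(-1) = -15*(-9/4)*(-1) = (135/4)*(-1) = -135/4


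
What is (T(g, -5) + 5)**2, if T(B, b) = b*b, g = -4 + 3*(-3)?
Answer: 900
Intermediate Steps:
g = -13 (g = -4 - 9 = -13)
T(B, b) = b**2
(T(g, -5) + 5)**2 = ((-5)**2 + 5)**2 = (25 + 5)**2 = 30**2 = 900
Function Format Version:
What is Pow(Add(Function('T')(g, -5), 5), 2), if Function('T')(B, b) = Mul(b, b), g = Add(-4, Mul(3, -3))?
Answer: 900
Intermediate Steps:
g = -13 (g = Add(-4, -9) = -13)
Function('T')(B, b) = Pow(b, 2)
Pow(Add(Function('T')(g, -5), 5), 2) = Pow(Add(Pow(-5, 2), 5), 2) = Pow(Add(25, 5), 2) = Pow(30, 2) = 900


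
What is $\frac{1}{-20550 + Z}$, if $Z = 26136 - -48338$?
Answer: $\frac{1}{53924} \approx 1.8545 \cdot 10^{-5}$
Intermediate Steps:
$Z = 74474$ ($Z = 26136 + 48338 = 74474$)
$\frac{1}{-20550 + Z} = \frac{1}{-20550 + 74474} = \frac{1}{53924}$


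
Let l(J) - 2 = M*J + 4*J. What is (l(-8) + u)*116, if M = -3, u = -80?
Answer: -9976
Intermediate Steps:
l(J) = 2 + J (l(J) = 2 + (-3*J + 4*J) = 2 + J)
(l(-8) + u)*116 = ((2 - 8) - 80)*116 = (-6 - 80)*116 = -86*116 = -9976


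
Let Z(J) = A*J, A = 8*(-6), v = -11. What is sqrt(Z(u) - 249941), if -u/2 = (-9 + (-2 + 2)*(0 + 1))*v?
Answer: I*sqrt(240437) ≈ 490.34*I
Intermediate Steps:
u = -198 (u = -2*(-9 + (-2 + 2)*(0 + 1))*(-11) = -2*(-9 + 0*1)*(-11) = -2*(-9 + 0)*(-11) = -(-18)*(-11) = -2*99 = -198)
A = -48
Z(J) = -48*J
sqrt(Z(u) - 249941) = sqrt(-48*(-198) - 249941) = sqrt(9504 - 249941) = sqrt(-240437) = I*sqrt(240437)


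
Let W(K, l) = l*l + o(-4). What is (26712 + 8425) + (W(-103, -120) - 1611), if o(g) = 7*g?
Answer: 47898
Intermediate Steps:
W(K, l) = -28 + l**2 (W(K, l) = l*l + 7*(-4) = l**2 - 28 = -28 + l**2)
(26712 + 8425) + (W(-103, -120) - 1611) = (26712 + 8425) + ((-28 + (-120)**2) - 1611) = 35137 + ((-28 + 14400) - 1611) = 35137 + (14372 - 1611) = 35137 + 12761 = 47898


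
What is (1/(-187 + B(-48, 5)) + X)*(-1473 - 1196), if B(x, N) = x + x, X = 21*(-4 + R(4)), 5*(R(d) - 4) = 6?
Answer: -95157857/1415 ≈ -67249.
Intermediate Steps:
R(d) = 26/5 (R(d) = 4 + (⅕)*6 = 4 + 6/5 = 26/5)
X = 126/5 (X = 21*(-4 + 26/5) = 21*(6/5) = 126/5 ≈ 25.200)
B(x, N) = 2*x
(1/(-187 + B(-48, 5)) + X)*(-1473 - 1196) = (1/(-187 + 2*(-48)) + 126/5)*(-1473 - 1196) = (1/(-187 - 96) + 126/5)*(-2669) = (1/(-283) + 126/5)*(-2669) = (-1/283 + 126/5)*(-2669) = (35653/1415)*(-2669) = -95157857/1415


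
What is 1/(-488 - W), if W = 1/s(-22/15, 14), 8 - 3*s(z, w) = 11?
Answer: -1/487 ≈ -0.0020534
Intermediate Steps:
s(z, w) = -1 (s(z, w) = 8/3 - ⅓*11 = 8/3 - 11/3 = -1)
W = -1 (W = 1/(-1) = -1)
1/(-488 - W) = 1/(-488 - 1*(-1)) = 1/(-488 + 1) = 1/(-487) = -1/487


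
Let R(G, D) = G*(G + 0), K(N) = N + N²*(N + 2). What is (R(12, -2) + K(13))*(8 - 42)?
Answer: -91528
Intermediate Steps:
K(N) = N + N²*(2 + N)
R(G, D) = G² (R(G, D) = G*G = G²)
(R(12, -2) + K(13))*(8 - 42) = (12² + 13*(1 + 13² + 2*13))*(8 - 42) = (144 + 13*(1 + 169 + 26))*(-34) = (144 + 13*196)*(-34) = (144 + 2548)*(-34) = 2692*(-34) = -91528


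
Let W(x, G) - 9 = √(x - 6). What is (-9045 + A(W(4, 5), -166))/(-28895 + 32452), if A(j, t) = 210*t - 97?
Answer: -44002/3557 ≈ -12.371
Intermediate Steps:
W(x, G) = 9 + √(-6 + x) (W(x, G) = 9 + √(x - 6) = 9 + √(-6 + x))
A(j, t) = -97 + 210*t
(-9045 + A(W(4, 5), -166))/(-28895 + 32452) = (-9045 + (-97 + 210*(-166)))/(-28895 + 32452) = (-9045 + (-97 - 34860))/3557 = (-9045 - 34957)*(1/3557) = -44002*1/3557 = -44002/3557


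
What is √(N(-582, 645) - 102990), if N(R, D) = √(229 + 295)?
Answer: √(-102990 + 2*√131) ≈ 320.88*I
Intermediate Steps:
N(R, D) = 2*√131 (N(R, D) = √524 = 2*√131)
√(N(-582, 645) - 102990) = √(2*√131 - 102990) = √(-102990 + 2*√131)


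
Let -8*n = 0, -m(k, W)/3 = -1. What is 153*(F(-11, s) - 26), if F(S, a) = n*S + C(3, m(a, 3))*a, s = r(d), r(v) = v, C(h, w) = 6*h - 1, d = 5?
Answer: 9027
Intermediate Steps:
m(k, W) = 3 (m(k, W) = -3*(-1) = 3)
n = 0 (n = -⅛*0 = 0)
C(h, w) = -1 + 6*h
s = 5
F(S, a) = 17*a (F(S, a) = 0*S + (-1 + 6*3)*a = 0 + (-1 + 18)*a = 0 + 17*a = 17*a)
153*(F(-11, s) - 26) = 153*(17*5 - 26) = 153*(85 - 26) = 153*59 = 9027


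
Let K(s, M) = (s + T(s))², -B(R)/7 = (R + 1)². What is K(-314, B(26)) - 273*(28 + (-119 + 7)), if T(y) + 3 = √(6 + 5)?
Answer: 123432 - 634*√11 ≈ 1.2133e+5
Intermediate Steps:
B(R) = -7*(1 + R)² (B(R) = -7*(R + 1)² = -7*(1 + R)²)
T(y) = -3 + √11 (T(y) = -3 + √(6 + 5) = -3 + √11)
K(s, M) = (-3 + s + √11)² (K(s, M) = (s + (-3 + √11))² = (-3 + s + √11)²)
K(-314, B(26)) - 273*(28 + (-119 + 7)) = (-3 - 314 + √11)² - 273*(28 + (-119 + 7)) = (-317 + √11)² - 273*(28 - 112) = (-317 + √11)² - 273*(-84) = (-317 + √11)² + 22932 = 22932 + (-317 + √11)²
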